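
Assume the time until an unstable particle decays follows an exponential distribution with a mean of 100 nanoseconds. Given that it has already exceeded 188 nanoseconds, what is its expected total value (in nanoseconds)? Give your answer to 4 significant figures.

288.0

The rate is λ = 1/100 = 0.01 per nanosecond.
By memorylessness, E[X | X > 188] = 188 + 1/λ = 188 + 100 = 288 nanoseconds.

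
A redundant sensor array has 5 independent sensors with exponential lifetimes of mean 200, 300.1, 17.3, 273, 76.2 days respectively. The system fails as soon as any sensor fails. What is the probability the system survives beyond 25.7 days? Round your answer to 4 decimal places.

The first failure time is exponential with rate Σλ_i = 1/200 + 1/300.1 + 1/17.3 + 1/273 + 1/76.2 = 0.0829221 per day.
P(min > 25.7) = e^(−0.0829221·25.7) = e^(−2.1311) ≈ 0.1187.

0.1187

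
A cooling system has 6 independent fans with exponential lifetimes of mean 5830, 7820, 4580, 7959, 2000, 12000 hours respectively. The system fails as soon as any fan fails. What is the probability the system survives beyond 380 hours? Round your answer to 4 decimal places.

The first failure time is exponential with rate Σλ_i = 1/5830 + 1/7820 + 1/4580 + 1/7959 + 1/2000 + 1/12000 = 0.00122672 per hour.
P(min > 380) = e^(−0.00122672·380) = e^(−0.46615) ≈ 0.6274.

0.6274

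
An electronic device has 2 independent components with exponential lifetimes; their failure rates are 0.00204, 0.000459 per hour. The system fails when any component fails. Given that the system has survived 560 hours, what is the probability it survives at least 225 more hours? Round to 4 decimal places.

0.5699

Time to first failure ~ Exp(Σλ) with Σλ = 0.002499.
By memorylessness, P(T > 560+225 | T > 560) = P(T > 225) = e^(−0.002499·225) ≈ 0.5699.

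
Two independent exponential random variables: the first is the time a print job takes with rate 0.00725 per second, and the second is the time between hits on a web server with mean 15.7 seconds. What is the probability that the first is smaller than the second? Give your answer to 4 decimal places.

λ_1 = 0.00725, λ_2 = 1/15.7 = 0.0636943.
For independent exponentials, P(the first < the second) = λ_1/(λ_1+λ_2) = 0.00725/0.0709443 ≈ 0.1022.

0.1022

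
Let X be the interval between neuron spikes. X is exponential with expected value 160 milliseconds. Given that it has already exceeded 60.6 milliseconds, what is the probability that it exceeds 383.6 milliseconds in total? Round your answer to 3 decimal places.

0.133

The rate is λ = 1/160 = 0.00625 per millisecond.
By the memoryless property, P(X > 60.6+323 | X > 60.6) = P(X > 323).
P(X > 323) = e^(−2.0188) ≈ 0.133.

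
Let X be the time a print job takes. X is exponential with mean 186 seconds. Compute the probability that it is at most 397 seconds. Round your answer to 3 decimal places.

0.882

The rate is λ = 1/186 = 0.00537634 per second.
P(X ≤ 397) = 1 − e^(−λ·397) = 1 − e^(−2.1344) ≈ 0.882.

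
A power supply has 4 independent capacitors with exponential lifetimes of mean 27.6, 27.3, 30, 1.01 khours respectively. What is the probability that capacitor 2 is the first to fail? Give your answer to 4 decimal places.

0.0334

Rates: λ_i = 1/mean_i → 0.0362319, 0.03663, 0.0333333, 0.990099; Σλ = 1.09629.
P(capacitor 2 first) = λ_2/Σλ = 0.03663/1.09629 ≈ 0.0334.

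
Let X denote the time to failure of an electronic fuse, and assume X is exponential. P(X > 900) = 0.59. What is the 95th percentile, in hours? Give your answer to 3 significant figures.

e^(−λ·900) = 0.59 ⇒ λ = −ln(0.59)/900 = 0.000586259.
95th percentile: 1 − e^(−λt) = 0.95, t = −ln(0.05)/λ = 5109.92 hours.

5110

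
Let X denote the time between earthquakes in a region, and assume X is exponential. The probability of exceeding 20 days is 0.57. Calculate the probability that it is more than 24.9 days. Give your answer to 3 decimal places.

0.497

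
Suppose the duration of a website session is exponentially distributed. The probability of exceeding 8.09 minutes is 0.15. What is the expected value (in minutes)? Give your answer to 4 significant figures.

e^(−λ·8.09) = 0.15 ⇒ λ = −ln(0.15)/8.09 = 0.234502.
Mean = 1/λ = 4.26436 minutes.

4.264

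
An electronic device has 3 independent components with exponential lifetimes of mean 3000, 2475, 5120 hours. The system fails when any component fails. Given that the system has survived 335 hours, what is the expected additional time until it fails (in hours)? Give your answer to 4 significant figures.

First-failure rate Σλ = 1/3000 + 1/2475 + 1/5120 = 0.000932686.
By memorylessness the expected residual is 1/Σλ = 1072.17 hours, regardless of the 335 already elapsed.

1072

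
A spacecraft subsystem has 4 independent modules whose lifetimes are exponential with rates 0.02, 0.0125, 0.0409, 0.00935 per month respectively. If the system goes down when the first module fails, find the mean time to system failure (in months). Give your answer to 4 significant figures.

12.08

The time to first failure is exponential with rate Σλ = 0.02 + 0.0125 + 0.0409 + 0.00935 = 0.08275.
E[min] = 1/Σλ = 1/0.08275 = 12.0846 months.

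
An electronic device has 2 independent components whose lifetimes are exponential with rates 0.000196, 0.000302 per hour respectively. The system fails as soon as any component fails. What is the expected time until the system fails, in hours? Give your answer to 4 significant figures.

2008

The time to first failure is exponential with rate Σλ = 0.000196 + 0.000302 = 0.000498.
E[min] = 1/Σλ = 1/0.000498 = 2008.03 hours.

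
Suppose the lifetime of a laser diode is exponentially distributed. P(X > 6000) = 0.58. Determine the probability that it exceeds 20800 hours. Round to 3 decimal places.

0.151

e^(−λ·6000) = 0.58 ⇒ λ = −ln(0.58)/6000 = 0.0000907879.
P(X > 20800) = e^(−0.0000907879·20800) = e^(−1.8884) ≈ 0.151.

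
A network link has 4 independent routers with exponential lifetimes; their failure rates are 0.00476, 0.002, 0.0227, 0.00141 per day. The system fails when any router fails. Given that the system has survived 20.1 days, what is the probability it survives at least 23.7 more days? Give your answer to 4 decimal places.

0.4811

Time to first failure ~ Exp(Σλ) with Σλ = 0.03087.
By memorylessness, P(T > 20.1+23.7 | T > 20.1) = P(T > 23.7) = e^(−0.03087·23.7) ≈ 0.4811.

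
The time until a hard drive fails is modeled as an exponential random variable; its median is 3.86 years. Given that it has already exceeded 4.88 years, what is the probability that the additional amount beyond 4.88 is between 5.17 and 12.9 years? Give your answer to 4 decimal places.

0.2966

For an exponential, median = ln(2)/λ, so λ = ln 2 / 3.86 = 0.179572 per year.
Memoryless: the residual past 4.88 is again Exp(λ).
P(5.17 < residual < 12.9) = e^(−λ·5.17) − e^(−λ·12.9) = 0.39519 − 0.09862 ≈ 0.2966.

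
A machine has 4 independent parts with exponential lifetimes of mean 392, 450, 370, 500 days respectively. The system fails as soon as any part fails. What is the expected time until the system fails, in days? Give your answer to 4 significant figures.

105.5

The first failure time is exponential with rate Σλ_i = 1/392 + 1/450 + 1/370 + 1/500 = 0.00947595 per day.
E[min] = 1/Σλ = 1/0.00947595 = 105.53 days.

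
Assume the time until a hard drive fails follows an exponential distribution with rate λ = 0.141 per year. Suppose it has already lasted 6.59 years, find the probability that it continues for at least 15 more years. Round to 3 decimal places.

By the memoryless property, P(X > 6.59+15 | X > 6.59) = P(X > 15).
P(X > 15) = e^(−2.115) ≈ 0.121.

0.121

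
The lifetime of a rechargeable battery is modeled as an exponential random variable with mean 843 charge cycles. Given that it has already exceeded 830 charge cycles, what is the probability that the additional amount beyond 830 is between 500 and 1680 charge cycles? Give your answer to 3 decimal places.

0.416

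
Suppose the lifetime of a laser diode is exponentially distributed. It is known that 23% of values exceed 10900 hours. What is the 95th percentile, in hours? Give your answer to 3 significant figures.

22200

e^(−λ·10900) = 0.23 ⇒ λ = −ln(0.23)/10900 = 0.000134833.
95th percentile: 1 − e^(−λt) = 0.95, t = −ln(0.05)/λ = 22218.2 hours.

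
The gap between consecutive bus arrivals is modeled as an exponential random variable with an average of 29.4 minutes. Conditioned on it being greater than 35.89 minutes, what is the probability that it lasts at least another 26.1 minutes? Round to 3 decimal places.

The rate is λ = 1/29.4 = 0.0340136 per minute.
P(X > s+t | X > s) = e^(−λ(s+t))/e^(−λs) = e^(−λt), independent of s = 35.89.
P(X > 26.1) = e^(−0.88776) ≈ 0.412.

0.412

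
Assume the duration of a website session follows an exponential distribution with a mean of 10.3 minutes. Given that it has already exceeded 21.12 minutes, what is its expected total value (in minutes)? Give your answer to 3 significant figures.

The rate is λ = 1/10.3 = 0.0970874 per minute.
By memorylessness, E[X | X > 21.12] = 21.12 + 1/λ = 21.12 + 10.3 = 31.42 minutes.

31.4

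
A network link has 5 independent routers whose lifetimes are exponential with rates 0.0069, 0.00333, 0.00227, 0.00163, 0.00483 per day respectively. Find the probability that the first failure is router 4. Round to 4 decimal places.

0.0860

The time to first failure is exponential with rate Σλ = 0.0069 + 0.00333 + 0.00227 + 0.00163 + 0.00483 = 0.01896.
P(router 4 first) = λ_4/Σλ = 0.00163/0.01896 ≈ 0.0860.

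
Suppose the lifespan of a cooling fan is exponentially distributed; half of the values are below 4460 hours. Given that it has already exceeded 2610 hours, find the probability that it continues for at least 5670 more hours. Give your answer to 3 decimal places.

For an exponential, median = ln(2)/λ, so λ = ln 2 / 4460 = 0.000155414 per hour.
P(X > s+t | X > s) = e^(−λ(s+t))/e^(−λs) = e^(−λt), independent of s = 2610.
P(X > 5670) = e^(−0.8812) ≈ 0.414.

0.414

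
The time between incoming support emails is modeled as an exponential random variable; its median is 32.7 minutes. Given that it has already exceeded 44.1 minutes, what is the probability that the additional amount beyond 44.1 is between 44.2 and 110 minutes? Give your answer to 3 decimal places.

0.295

For an exponential, median = ln(2)/λ, so λ = ln 2 / 32.7 = 0.0211972 per minute.
Memoryless: the residual past 44.1 is again Exp(λ).
P(44.2 < residual < 110) = e^(−λ·44.2) − e^(−λ·110) = 0.39183 − 0.09713 ≈ 0.295.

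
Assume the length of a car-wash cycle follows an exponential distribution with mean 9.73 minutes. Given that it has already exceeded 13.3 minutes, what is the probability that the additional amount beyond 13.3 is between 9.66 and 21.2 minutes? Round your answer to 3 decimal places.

The rate is λ = 1/9.73 = 0.102775 per minute.
Memoryless: the residual past 13.3 is again Exp(λ).
P(9.66 < residual < 21.2) = e^(−λ·9.66) − e^(−λ·21.2) = 0.37054 − 0.11317 ≈ 0.257.

0.257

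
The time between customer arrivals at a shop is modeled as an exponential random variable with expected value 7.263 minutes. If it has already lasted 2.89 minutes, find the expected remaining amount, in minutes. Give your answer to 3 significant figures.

The rate is λ = 1/7.263 = 0.137684 per minute.
By memorylessness, the remaining amount past any threshold is again Exp(λ) with mean 1/λ = 7.263 minutes.

7.26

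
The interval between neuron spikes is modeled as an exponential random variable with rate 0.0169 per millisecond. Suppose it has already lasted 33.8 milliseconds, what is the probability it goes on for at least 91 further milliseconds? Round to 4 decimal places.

P(X > s+t | X > s) = e^(−λ(s+t))/e^(−λs) = e^(−λt), independent of s = 33.8.
P(X > 91) = e^(−1.5379) ≈ 0.2148.

0.2148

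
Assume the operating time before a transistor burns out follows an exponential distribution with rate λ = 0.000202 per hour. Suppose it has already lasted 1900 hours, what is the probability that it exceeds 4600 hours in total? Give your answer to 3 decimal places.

0.580

By the memoryless property, P(X > 1900+2700 | X > 1900) = P(X > 2700).
P(X > 2700) = e^(−0.5454) ≈ 0.580.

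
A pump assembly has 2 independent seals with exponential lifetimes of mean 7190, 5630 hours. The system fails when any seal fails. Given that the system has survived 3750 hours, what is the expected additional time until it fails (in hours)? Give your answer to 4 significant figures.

First-failure rate Σλ = 1/7190 + 1/5630 = 0.000316702.
By memorylessness the expected residual is 1/Σλ = 3157.54 hours, regardless of the 3750 already elapsed.

3158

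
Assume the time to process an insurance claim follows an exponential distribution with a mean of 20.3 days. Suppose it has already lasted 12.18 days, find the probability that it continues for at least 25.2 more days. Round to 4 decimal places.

The rate is λ = 1/20.3 = 0.0492611 per day.
By the memoryless property, P(X > 12.18+25.2 | X > 12.18) = P(X > 25.2).
P(X > 25.2) = e^(−1.2414) ≈ 0.2890.

0.2890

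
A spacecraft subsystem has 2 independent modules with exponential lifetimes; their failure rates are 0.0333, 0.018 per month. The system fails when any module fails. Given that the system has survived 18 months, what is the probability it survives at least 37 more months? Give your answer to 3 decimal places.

Time to first failure ~ Exp(Σλ) with Σλ = 0.0513.
By memorylessness, P(T > 18+37 | T > 18) = P(T > 37) = e^(−0.0513·37) ≈ 0.150.

0.150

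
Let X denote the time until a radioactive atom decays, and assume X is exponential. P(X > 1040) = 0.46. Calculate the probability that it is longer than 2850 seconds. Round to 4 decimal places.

e^(−λ·1040) = 0.46 ⇒ λ = −ln(0.46)/1040 = 0.000746662.
P(X > 2850) = e^(−0.000746662·2850) = e^(−2.128) ≈ 0.1191.

0.1191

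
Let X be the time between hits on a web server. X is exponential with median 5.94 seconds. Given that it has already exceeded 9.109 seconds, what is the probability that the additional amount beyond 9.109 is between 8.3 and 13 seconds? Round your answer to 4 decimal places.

0.1603

For an exponential, median = ln(2)/λ, so λ = ln 2 / 5.94 = 0.116691 per second.
Memoryless: the residual past 9.109 is again Exp(λ).
P(8.3 < residual < 13) = e^(−λ·8.3) − e^(−λ·13) = 0.37964 − 0.21937 ≈ 0.1603.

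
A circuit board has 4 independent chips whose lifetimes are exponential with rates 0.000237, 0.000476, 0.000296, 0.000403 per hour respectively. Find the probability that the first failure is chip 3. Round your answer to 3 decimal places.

The time to first failure is exponential with rate Σλ = 0.000237 + 0.000476 + 0.000296 + 0.000403 = 0.001412.
P(chip 3 first) = λ_3/Σλ = 0.000296/0.001412 ≈ 0.210.

0.210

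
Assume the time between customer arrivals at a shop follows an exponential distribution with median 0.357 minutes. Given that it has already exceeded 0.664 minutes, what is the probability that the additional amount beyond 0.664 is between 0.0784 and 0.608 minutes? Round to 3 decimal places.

For an exponential, median = ln(2)/λ, so λ = ln 2 / 0.357 = 1.94159 per minute.
Memoryless: the residual past 0.664 is again Exp(λ).
P(0.0784 < residual < 0.608) = e^(−λ·0.0784) − e^(−λ·0.608) = 0.85880 − 0.30713 ≈ 0.552.

0.552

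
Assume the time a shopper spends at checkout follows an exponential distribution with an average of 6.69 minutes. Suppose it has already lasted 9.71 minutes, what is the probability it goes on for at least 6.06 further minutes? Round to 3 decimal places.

The rate is λ = 1/6.69 = 0.149477 per minute.
P(X > s+t | X > s) = e^(−λ(s+t))/e^(−λs) = e^(−λt), independent of s = 9.71.
P(X > 6.06) = e^(−0.90583) ≈ 0.404.

0.404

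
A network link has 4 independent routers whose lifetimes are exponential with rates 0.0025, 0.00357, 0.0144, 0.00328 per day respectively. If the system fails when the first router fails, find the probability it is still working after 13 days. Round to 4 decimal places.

0.7344

The time to first failure is exponential with rate Σλ = 0.0025 + 0.00357 + 0.0144 + 0.00328 = 0.02375.
P(min > 13) = e^(−0.02375·13) = e^(−0.30875) ≈ 0.7344.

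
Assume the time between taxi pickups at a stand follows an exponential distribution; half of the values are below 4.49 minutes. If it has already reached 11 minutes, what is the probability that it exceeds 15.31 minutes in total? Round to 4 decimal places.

For an exponential, median = ln(2)/λ, so λ = ln 2 / 4.49 = 0.154376 per minute.
By the memoryless property, P(X > 11+4.31 | X > 11) = P(X > 4.31).
P(X > 4.31) = e^(−0.66536) ≈ 0.5141.

0.5141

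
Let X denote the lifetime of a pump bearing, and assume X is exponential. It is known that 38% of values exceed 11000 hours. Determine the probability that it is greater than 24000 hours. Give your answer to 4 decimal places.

e^(−λ·11000) = 0.38 ⇒ λ = −ln(0.38)/11000 = 0.0000879622.
P(X > 24000) = e^(−0.0000879622·24000) = e^(−2.1111) ≈ 0.1211.

0.1211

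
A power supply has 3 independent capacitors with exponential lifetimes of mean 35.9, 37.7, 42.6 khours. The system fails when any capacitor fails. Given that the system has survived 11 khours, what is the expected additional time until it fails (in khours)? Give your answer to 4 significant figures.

12.84

First-failure rate Σλ = 1/35.9 + 1/37.7 + 1/42.6 = 0.0778545.
By memorylessness the expected residual is 1/Σλ = 12.8445 khours, regardless of the 11 already elapsed.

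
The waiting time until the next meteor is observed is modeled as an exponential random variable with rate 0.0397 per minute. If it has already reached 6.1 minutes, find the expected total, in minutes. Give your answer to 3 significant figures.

By memorylessness, E[X | X > 6.1] = 6.1 + 1/λ = 6.1 + 25.1889 = 31.2889 minutes.

31.3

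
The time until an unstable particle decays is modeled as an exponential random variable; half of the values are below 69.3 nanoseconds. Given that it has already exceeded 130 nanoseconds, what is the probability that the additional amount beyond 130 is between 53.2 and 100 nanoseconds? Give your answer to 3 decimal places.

0.220

For an exponential, median = ln(2)/λ, so λ = ln 2 / 69.3 = 0.0100021 per nanosecond.
Memoryless: the residual past 130 is again Exp(λ).
P(53.2 < residual < 100) = e^(−λ·53.2) − e^(−λ·100) = 0.58736 − 0.36780 ≈ 0.220.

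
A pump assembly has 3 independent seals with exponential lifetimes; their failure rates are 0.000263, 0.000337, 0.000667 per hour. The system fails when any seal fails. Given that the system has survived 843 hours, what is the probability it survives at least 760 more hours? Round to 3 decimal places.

Time to first failure ~ Exp(Σλ) with Σλ = 0.001267.
By memorylessness, P(T > 843+760 | T > 843) = P(T > 760) = e^(−0.001267·760) ≈ 0.382.

0.382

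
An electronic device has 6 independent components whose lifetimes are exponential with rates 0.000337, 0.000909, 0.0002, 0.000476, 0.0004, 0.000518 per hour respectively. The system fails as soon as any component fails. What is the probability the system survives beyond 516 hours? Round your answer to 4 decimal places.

The time to first failure is exponential with rate Σλ = 0.000337 + 0.000909 + 0.0002 + 0.000476 + 0.0004 + 0.000518 = 0.00284.
P(min > 516) = e^(−0.00284·516) = e^(−1.4654) ≈ 0.2310.

0.2310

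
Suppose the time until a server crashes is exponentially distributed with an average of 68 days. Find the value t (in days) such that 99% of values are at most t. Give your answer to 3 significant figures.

313

The rate is λ = 1/68 = 0.0147059 per day.
Set 1 − e^(−λt) = 0.99, so t = −ln(0.01)/λ = 4.6052/0.0147059 ≈ 313.152 days.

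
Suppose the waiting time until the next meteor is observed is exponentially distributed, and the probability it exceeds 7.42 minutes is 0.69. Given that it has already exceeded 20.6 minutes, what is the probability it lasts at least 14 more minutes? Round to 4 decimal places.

From e^(−λ·7.42) = 0.69, λ = −ln(0.69)/7.42 = 0.0500086.
Memoryless: P(X > 20.6+14 | X > 20.6) = P(X > 14) = e^(−0.0500086·14) ≈ 0.4965.

0.4965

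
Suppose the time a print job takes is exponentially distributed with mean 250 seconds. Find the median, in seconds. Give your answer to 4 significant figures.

173.3

The rate is λ = 1/250 = 0.004 per second.
Set 1 − e^(−λt) = 0.5, so t = −ln(0.5)/λ = 0.69315/0.004 ≈ 173.287 seconds.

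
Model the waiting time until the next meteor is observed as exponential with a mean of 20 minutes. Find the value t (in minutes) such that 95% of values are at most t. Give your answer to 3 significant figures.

59.9

The rate is λ = 1/20 = 0.05 per minute.
Set 1 − e^(−λt) = 0.95, so t = −ln(0.05)/λ = 2.9957/0.05 ≈ 59.9146 minutes.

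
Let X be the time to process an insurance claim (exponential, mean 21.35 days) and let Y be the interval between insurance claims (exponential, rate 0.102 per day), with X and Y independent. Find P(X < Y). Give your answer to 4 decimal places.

0.3147

λ_1 = 1/21.35 = 0.0468384, λ_2 = 0.102.
For independent exponentials, P(X < Y) = λ_1/(λ_1+λ_2) = 0.0468384/0.148838 ≈ 0.3147.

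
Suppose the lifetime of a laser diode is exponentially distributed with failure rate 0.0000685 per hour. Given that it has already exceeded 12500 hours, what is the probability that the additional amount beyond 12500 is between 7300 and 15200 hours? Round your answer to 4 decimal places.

0.2535

Memoryless: the residual past 12500 is again Exp(λ).
P(7300 < residual < 15200) = e^(−λ·7300) − e^(−λ·15200) = 0.60650 − 0.35303 ≈ 0.2535.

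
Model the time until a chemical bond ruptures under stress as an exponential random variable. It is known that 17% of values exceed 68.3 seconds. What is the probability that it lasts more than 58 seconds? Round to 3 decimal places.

0.222

e^(−λ·68.3) = 0.17 ⇒ λ = −ln(0.17)/68.3 = 0.0259437.
P(X > 58) = e^(−0.0259437·58) = e^(−1.5047) ≈ 0.222.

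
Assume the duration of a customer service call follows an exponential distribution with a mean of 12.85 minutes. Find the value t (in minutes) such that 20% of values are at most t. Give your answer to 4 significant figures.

2.867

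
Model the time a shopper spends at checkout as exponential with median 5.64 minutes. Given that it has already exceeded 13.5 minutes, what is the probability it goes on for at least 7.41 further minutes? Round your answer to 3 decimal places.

0.402

For an exponential, median = ln(2)/λ, so λ = ln 2 / 5.64 = 0.122898 per minute.
P(X > s+t | X > s) = e^(−λ(s+t))/e^(−λs) = e^(−λt), independent of s = 13.5.
P(X > 7.41) = e^(−0.91068) ≈ 0.402.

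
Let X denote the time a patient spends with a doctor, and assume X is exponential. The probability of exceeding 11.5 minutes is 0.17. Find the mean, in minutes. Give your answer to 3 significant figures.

e^(−λ·11.5) = 0.17 ⇒ λ = −ln(0.17)/11.5 = 0.154083.
Mean = 1/λ = 6.49 minutes.

6.49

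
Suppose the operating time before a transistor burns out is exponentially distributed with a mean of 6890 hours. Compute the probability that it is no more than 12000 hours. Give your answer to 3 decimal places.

0.825

The rate is λ = 1/6890 = 0.000145138 per hour.
P(X ≤ 12000) = 1 − e^(−λ·12000) = 1 − e^(−1.7417) ≈ 0.825.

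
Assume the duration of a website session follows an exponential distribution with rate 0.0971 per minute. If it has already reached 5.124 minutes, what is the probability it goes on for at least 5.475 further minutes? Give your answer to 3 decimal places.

0.588

The exponential is memoryless, so the remaining time is again Exp(λ): the condition X > 5.124 is irrelevant.
P(X > 5.475) = e^(−0.53162) ≈ 0.588.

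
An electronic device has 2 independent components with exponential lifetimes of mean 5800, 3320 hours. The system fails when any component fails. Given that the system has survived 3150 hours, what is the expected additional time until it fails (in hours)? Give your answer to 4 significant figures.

2111

First-failure rate Σλ = 1/5800 + 1/3320 = 0.000473619.
By memorylessness the expected residual is 1/Σλ = 2111.4 hours, regardless of the 3150 already elapsed.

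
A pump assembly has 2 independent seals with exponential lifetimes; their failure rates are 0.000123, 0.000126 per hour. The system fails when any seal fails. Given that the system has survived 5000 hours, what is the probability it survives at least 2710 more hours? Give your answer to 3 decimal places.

Time to first failure ~ Exp(Σλ) with Σλ = 0.000249.
By memorylessness, P(T > 5000+2710 | T > 5000) = P(T > 2710) = e^(−0.000249·2710) ≈ 0.509.

0.509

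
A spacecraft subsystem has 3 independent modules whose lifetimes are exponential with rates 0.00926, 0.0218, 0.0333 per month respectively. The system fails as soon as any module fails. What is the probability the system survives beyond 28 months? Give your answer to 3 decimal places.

The time to first failure is exponential with rate Σλ = 0.00926 + 0.0218 + 0.0333 = 0.06436.
P(min > 28) = e^(−0.06436·28) = e^(−1.8021) ≈ 0.165.

0.165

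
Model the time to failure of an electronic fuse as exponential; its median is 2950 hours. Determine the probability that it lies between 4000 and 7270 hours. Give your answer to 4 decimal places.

For an exponential, median = ln(2)/λ, so λ = ln 2 / 2950 = 0.000234965 per hour.
P(4000 < X < 7270) = e^(−λ·4000) − e^(−λ·7270) = 0.39068 − 0.18119 ≈ 0.2095.

0.2095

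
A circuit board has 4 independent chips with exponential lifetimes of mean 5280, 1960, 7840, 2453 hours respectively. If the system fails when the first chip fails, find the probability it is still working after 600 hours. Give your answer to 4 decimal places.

The first failure time is exponential with rate Σλ_i = 1/5280 + 1/1960 + 1/7840 + 1/2453 = 0.00123481 per hour.
P(min > 600) = e^(−0.00123481·600) = e^(−0.74089) ≈ 0.4767.

0.4767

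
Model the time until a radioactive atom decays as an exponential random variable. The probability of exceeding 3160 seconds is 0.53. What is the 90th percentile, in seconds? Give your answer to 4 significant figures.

e^(−λ·3160) = 0.53 ⇒ λ = −ln(0.53)/3160 = 0.000200911.
90th percentile: 1 − e^(−λt) = 0.9, t = −ln(0.1)/λ = 11460.7 seconds.

11460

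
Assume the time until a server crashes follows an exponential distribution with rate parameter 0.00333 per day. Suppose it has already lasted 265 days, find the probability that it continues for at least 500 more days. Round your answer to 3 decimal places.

0.189

The exponential is memoryless, so the remaining time is again Exp(λ): the condition X > 265 is irrelevant.
P(X > 500) = e^(−1.665) ≈ 0.189.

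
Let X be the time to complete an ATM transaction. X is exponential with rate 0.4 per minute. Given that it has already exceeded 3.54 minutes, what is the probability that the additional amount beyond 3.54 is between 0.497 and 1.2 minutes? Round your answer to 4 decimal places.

Memoryless: the residual past 3.54 is again Exp(λ).
P(0.497 < residual < 1.2) = e^(−λ·0.497) − e^(−λ·1.2) = 0.81971 − 0.61878 ≈ 0.2009.

0.2009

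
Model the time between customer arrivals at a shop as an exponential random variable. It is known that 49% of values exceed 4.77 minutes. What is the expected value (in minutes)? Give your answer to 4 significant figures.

e^(−λ·4.77) = 0.49 ⇒ λ = −ln(0.49)/4.77 = 0.149549.
Mean = 1/λ = 6.68676 minutes.

6.687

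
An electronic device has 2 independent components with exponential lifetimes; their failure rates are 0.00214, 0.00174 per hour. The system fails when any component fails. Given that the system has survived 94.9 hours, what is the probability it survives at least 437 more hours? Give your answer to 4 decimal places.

0.1835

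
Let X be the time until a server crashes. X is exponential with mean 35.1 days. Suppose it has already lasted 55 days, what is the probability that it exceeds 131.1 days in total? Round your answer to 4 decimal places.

0.1144

The rate is λ = 1/35.1 = 0.02849 per day.
P(X > s+t | X > s) = e^(−λ(s+t))/e^(−λs) = e^(−λt), independent of s = 55.
P(X > 76.1) = e^(−2.1681) ≈ 0.1144.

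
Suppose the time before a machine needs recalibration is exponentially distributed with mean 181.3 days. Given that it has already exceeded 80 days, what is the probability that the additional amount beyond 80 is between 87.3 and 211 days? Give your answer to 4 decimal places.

The rate is λ = 1/181.3 = 0.00551572 per day.
Memoryless: the residual past 80 is again Exp(λ).
P(87.3 < residual < 211) = e^(−λ·87.3) − e^(−λ·211) = 0.61784 − 0.31229 ≈ 0.3056.

0.3056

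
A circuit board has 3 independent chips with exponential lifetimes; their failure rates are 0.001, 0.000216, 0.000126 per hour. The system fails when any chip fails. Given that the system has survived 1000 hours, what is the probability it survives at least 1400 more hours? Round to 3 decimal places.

Time to first failure ~ Exp(Σλ) with Σλ = 0.001342.
By memorylessness, P(T > 1000+1400 | T > 1000) = P(T > 1400) = e^(−0.001342·1400) ≈ 0.153.

0.153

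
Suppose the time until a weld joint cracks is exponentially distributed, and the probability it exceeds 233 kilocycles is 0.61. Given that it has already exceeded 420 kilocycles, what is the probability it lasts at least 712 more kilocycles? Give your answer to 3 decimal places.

From e^(−λ·233) = 0.61, λ = −ln(0.61)/233 = 0.00212144.
Memoryless: P(X > 420+712 | X > 420) = P(X > 712) = e^(−0.00212144·712) ≈ 0.221.

0.221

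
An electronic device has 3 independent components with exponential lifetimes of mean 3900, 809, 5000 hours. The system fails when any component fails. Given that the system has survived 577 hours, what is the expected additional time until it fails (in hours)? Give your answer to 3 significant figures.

591

First-failure rate Σλ = 1/3900 + 1/809 + 1/5000 = 0.0016925.
By memorylessness the expected residual is 1/Σλ = 590.84 hours, regardless of the 577 already elapsed.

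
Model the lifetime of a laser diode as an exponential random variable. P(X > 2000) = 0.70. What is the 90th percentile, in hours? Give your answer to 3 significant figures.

12900

e^(−λ·2000) = 0.70 ⇒ λ = −ln(0.70)/2000 = 0.000178337.
90th percentile: 1 − e^(−λt) = 0.9, t = −ln(0.1)/λ = 12911.4 hours.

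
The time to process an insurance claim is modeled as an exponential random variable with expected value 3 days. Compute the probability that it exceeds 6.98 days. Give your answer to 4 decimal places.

The rate is λ = 1/3 = 0.333333 per day.
P(X > 6.98) = e^(−λ·6.98) = e^(−2.3267) ≈ 0.0976.

0.0976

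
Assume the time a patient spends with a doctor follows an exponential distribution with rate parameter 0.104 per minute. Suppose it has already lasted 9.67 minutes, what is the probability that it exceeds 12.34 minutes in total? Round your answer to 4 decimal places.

0.7575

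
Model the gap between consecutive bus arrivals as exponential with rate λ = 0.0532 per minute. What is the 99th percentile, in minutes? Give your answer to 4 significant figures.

Set 1 − e^(−λt) = 0.99, so t = −ln(0.01)/λ = 4.6052/0.0532 ≈ 86.5633 minutes.

86.56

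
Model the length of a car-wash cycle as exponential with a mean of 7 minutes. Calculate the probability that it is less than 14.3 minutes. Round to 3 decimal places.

0.870

The rate is λ = 1/7 = 0.142857 per minute.
P(X ≤ 14.3) = 1 − e^(−λ·14.3) = 1 − e^(−2.0429) ≈ 0.870.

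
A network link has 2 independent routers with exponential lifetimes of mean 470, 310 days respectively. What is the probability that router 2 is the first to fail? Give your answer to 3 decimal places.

0.603

Rates: λ_i = 1/mean_i → 0.00212766, 0.00322581; Σλ = 0.00535347.
P(router 2 first) = λ_2/Σλ = 0.00322581/0.00535347 ≈ 0.603.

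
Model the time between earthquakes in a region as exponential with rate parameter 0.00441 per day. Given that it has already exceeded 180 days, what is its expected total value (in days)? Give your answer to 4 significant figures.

By memorylessness, E[X | X > 180] = 180 + 1/λ = 180 + 226.757 = 406.757 days.

406.8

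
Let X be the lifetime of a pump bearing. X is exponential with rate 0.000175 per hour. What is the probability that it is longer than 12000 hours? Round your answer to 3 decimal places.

0.122

P(X > 12000) = e^(−λ·12000) = e^(−2.1) ≈ 0.122.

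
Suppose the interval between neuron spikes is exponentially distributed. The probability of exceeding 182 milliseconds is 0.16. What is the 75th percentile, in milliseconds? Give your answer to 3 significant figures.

e^(−λ·182) = 0.16 ⇒ λ = −ln(0.16)/182 = 0.0100691.
75th percentile: 1 − e^(−λt) = 0.75, t = −ln(0.25)/λ = 137.678 milliseconds.

138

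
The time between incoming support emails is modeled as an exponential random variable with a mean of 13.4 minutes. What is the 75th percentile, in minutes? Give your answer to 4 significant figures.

18.58

The rate is λ = 1/13.4 = 0.0746269 per minute.
Set 1 − e^(−λt) = 0.75, so t = −ln(0.25)/λ = 1.3863/0.0746269 ≈ 18.5763 minutes.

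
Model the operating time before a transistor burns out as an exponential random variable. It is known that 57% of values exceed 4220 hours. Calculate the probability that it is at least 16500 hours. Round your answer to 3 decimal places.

0.111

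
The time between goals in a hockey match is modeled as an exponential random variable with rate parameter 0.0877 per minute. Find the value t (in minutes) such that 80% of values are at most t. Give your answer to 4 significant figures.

Set 1 − e^(−λt) = 0.8, so t = −ln(0.2)/λ = 1.6094/0.0877 ≈ 18.3516 minutes.

18.35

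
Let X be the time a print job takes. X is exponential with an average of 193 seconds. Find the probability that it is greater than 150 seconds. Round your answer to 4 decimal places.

The rate is λ = 1/193 = 0.00518135 per second.
P(X > 150) = e^(−λ·150) = e^(−0.7772) ≈ 0.4597.

0.4597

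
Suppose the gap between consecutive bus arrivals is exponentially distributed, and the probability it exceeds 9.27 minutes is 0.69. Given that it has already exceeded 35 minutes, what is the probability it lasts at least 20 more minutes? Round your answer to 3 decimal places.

0.449

From e^(−λ·9.27) = 0.69, λ = −ln(0.69)/9.27 = 0.0400284.
Memoryless: P(X > 35+20 | X > 35) = P(X > 20) = e^(−0.0400284·20) ≈ 0.449.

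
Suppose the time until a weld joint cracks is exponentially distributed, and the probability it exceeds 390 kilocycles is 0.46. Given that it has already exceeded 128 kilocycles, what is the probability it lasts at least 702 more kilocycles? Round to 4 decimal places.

From e^(−λ·390) = 0.46, λ = −ln(0.46)/390 = 0.0019911.
Memoryless: P(X > 128+702 | X > 128) = P(X > 702) = e^(−0.0019911·702) ≈ 0.2472.

0.2472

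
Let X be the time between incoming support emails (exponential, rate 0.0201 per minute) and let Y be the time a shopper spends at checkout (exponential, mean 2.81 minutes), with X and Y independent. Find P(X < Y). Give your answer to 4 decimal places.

0.0535

λ_1 = 0.0201, λ_2 = 1/2.81 = 0.355872.
For independent exponentials, P(X < Y) = λ_1/(λ_1+λ_2) = 0.0201/0.375972 ≈ 0.0535.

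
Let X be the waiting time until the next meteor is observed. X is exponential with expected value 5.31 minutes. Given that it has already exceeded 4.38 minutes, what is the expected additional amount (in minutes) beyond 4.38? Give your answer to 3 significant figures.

The rate is λ = 1/5.31 = 0.188324 per minute.
By memorylessness, the remaining amount past any threshold is again Exp(λ) with mean 1/λ = 5.31 minutes.

5.31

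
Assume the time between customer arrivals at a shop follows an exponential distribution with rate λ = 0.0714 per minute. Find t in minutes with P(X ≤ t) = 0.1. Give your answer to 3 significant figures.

1.48

Set 1 − e^(−λt) = 0.1, so t = −ln(0.9)/λ = 0.10536/0.0714 ≈ 1.47564 minutes.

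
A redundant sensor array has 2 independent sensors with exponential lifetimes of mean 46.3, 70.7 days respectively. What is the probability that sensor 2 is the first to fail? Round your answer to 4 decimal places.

0.3957

Rates: λ_i = 1/mean_i → 0.0215983, 0.0141443; Σλ = 0.0357425.
P(sensor 2 first) = λ_2/Σλ = 0.0141443/0.0357425 ≈ 0.3957.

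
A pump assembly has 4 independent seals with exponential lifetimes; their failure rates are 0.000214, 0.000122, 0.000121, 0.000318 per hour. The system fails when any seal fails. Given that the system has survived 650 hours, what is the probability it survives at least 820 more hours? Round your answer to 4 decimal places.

Time to first failure ~ Exp(Σλ) with Σλ = 0.000775.
By memorylessness, P(T > 650+820 | T > 650) = P(T > 820) = e^(−0.000775·820) ≈ 0.5297.

0.5297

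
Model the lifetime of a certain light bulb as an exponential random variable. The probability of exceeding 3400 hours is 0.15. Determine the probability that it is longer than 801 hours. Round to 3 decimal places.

0.640

e^(−λ·3400) = 0.15 ⇒ λ = −ln(0.15)/3400 = 0.000557976.
P(X > 801) = e^(−0.000557976·801) = e^(−0.44694) ≈ 0.640.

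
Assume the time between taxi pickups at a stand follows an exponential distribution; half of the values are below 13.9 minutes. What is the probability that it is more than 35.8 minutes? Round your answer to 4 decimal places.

For an exponential, median = ln(2)/λ, so λ = ln 2 / 13.9 = 0.0498667 per minute.
P(X > 35.8) = e^(−λ·35.8) = e^(−1.7852) ≈ 0.1678.

0.1678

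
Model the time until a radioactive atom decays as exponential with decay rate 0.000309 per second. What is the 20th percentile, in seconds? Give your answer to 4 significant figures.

722.1

Set 1 − e^(−λt) = 0.2, so t = −ln(0.8)/λ = 0.22314/0.000309 ≈ 722.147 seconds.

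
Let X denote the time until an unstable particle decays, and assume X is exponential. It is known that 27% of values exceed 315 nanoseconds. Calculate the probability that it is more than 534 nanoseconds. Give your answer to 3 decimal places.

e^(−λ·315) = 0.27 ⇒ λ = −ln(0.27)/315 = 0.00415661.
P(X > 534) = e^(−0.00415661·534) = e^(−2.2196) ≈ 0.109.

0.109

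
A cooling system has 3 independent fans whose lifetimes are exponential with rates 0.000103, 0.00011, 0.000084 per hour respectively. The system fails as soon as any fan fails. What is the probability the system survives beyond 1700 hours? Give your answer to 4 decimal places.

The time to first failure is exponential with rate Σλ = 0.000103 + 0.00011 + 0.000084 = 0.000297.
P(min > 1700) = e^(−0.000297·1700) = e^(−0.5049) ≈ 0.6036.

0.6036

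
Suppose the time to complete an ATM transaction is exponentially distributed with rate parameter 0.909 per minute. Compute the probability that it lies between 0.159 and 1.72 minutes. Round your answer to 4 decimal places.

0.6560

P(0.159 < X < 1.72) = e^(−λ·0.159) − e^(−λ·1.72) = 0.86543 − 0.20941 ≈ 0.6560.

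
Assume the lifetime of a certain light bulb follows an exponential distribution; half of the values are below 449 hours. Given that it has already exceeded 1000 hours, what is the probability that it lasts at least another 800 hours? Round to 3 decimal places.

For an exponential, median = ln(2)/λ, so λ = ln 2 / 449 = 0.00154376 per hour.
P(X > s+t | X > s) = e^(−λ(s+t))/e^(−λs) = e^(−λt), independent of s = 1000.
P(X > 800) = e^(−1.235) ≈ 0.291.

0.291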